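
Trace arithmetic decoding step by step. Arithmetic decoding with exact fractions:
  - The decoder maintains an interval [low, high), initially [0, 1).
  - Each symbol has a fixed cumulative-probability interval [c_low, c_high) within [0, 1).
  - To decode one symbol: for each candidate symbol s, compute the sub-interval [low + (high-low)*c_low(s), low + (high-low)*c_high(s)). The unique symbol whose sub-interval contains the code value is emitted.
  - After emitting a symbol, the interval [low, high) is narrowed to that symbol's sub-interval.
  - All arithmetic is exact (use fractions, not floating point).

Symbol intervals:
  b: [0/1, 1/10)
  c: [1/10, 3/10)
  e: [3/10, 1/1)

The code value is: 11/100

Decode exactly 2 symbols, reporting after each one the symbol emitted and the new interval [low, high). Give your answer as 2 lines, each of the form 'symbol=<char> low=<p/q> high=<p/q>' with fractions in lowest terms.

Step 1: interval [0/1, 1/1), width = 1/1 - 0/1 = 1/1
  'b': [0/1 + 1/1*0/1, 0/1 + 1/1*1/10) = [0/1, 1/10)
  'c': [0/1 + 1/1*1/10, 0/1 + 1/1*3/10) = [1/10, 3/10) <- contains code 11/100
  'e': [0/1 + 1/1*3/10, 0/1 + 1/1*1/1) = [3/10, 1/1)
  emit 'c', narrow to [1/10, 3/10)
Step 2: interval [1/10, 3/10), width = 3/10 - 1/10 = 1/5
  'b': [1/10 + 1/5*0/1, 1/10 + 1/5*1/10) = [1/10, 3/25) <- contains code 11/100
  'c': [1/10 + 1/5*1/10, 1/10 + 1/5*3/10) = [3/25, 4/25)
  'e': [1/10 + 1/5*3/10, 1/10 + 1/5*1/1) = [4/25, 3/10)
  emit 'b', narrow to [1/10, 3/25)

Answer: symbol=c low=1/10 high=3/10
symbol=b low=1/10 high=3/25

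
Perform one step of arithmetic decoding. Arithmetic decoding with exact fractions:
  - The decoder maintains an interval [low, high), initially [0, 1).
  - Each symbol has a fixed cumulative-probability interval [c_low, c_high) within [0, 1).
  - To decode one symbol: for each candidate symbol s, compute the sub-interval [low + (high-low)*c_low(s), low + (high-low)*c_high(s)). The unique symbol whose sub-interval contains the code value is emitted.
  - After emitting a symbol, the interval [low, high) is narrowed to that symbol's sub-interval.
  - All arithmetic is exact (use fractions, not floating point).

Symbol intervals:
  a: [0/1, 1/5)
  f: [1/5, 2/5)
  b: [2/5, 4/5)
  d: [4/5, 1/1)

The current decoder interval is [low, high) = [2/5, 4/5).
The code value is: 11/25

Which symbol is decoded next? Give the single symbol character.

Answer: a

Derivation:
Interval width = high − low = 4/5 − 2/5 = 2/5
Scaled code = (code − low) / width = (11/25 − 2/5) / 2/5 = 1/10
  a: [0/1, 1/5) ← scaled code falls here ✓
  f: [1/5, 2/5) 
  b: [2/5, 4/5) 
  d: [4/5, 1/1) 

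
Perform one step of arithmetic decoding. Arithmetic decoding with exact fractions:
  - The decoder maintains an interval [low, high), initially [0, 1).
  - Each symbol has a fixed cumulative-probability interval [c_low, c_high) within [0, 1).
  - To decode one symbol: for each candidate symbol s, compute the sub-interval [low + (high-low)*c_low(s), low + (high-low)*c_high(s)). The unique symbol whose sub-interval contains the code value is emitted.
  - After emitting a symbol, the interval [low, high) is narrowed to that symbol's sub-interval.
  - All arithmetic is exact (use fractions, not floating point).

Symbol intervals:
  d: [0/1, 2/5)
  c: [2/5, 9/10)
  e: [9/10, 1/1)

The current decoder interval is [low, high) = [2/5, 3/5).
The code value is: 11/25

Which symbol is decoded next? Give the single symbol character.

Interval width = high − low = 3/5 − 2/5 = 1/5
Scaled code = (code − low) / width = (11/25 − 2/5) / 1/5 = 1/5
  d: [0/1, 2/5) ← scaled code falls here ✓
  c: [2/5, 9/10) 
  e: [9/10, 1/1) 

Answer: d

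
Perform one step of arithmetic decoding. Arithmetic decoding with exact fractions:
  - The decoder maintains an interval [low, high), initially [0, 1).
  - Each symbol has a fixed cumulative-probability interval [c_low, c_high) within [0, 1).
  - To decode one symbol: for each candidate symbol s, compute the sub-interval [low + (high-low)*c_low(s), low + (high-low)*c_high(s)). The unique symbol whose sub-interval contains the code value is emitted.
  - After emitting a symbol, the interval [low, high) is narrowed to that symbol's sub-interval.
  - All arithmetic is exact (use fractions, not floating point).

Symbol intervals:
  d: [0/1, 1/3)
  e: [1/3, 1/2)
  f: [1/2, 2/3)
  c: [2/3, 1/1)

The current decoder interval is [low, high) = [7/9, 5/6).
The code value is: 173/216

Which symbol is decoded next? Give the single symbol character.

Interval width = high − low = 5/6 − 7/9 = 1/18
Scaled code = (code − low) / width = (173/216 − 7/9) / 1/18 = 5/12
  d: [0/1, 1/3) 
  e: [1/3, 1/2) ← scaled code falls here ✓
  f: [1/2, 2/3) 
  c: [2/3, 1/1) 

Answer: e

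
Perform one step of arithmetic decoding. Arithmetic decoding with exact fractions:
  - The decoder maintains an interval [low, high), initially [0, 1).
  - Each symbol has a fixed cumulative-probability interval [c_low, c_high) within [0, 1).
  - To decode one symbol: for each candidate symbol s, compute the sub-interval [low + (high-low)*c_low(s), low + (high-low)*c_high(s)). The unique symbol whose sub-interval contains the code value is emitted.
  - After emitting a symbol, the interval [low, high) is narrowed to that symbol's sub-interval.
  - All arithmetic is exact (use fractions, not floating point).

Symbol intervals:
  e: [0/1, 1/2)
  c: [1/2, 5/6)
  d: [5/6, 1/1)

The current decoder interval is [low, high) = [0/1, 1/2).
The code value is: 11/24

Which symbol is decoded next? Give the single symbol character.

Answer: d

Derivation:
Interval width = high − low = 1/2 − 0/1 = 1/2
Scaled code = (code − low) / width = (11/24 − 0/1) / 1/2 = 11/12
  e: [0/1, 1/2) 
  c: [1/2, 5/6) 
  d: [5/6, 1/1) ← scaled code falls here ✓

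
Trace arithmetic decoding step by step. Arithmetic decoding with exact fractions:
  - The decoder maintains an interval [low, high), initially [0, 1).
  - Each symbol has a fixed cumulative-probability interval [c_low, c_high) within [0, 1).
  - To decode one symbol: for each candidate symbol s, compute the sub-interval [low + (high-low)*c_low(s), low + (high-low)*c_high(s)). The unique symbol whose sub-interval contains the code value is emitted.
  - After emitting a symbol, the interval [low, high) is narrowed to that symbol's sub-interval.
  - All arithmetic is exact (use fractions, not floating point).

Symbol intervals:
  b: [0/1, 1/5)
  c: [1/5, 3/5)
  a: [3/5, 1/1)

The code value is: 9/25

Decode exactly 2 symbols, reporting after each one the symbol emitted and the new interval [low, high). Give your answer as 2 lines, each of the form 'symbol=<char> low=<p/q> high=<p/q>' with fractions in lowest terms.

Step 1: interval [0/1, 1/1), width = 1/1 - 0/1 = 1/1
  'b': [0/1 + 1/1*0/1, 0/1 + 1/1*1/5) = [0/1, 1/5)
  'c': [0/1 + 1/1*1/5, 0/1 + 1/1*3/5) = [1/5, 3/5) <- contains code 9/25
  'a': [0/1 + 1/1*3/5, 0/1 + 1/1*1/1) = [3/5, 1/1)
  emit 'c', narrow to [1/5, 3/5)
Step 2: interval [1/5, 3/5), width = 3/5 - 1/5 = 2/5
  'b': [1/5 + 2/5*0/1, 1/5 + 2/5*1/5) = [1/5, 7/25)
  'c': [1/5 + 2/5*1/5, 1/5 + 2/5*3/5) = [7/25, 11/25) <- contains code 9/25
  'a': [1/5 + 2/5*3/5, 1/5 + 2/5*1/1) = [11/25, 3/5)
  emit 'c', narrow to [7/25, 11/25)

Answer: symbol=c low=1/5 high=3/5
symbol=c low=7/25 high=11/25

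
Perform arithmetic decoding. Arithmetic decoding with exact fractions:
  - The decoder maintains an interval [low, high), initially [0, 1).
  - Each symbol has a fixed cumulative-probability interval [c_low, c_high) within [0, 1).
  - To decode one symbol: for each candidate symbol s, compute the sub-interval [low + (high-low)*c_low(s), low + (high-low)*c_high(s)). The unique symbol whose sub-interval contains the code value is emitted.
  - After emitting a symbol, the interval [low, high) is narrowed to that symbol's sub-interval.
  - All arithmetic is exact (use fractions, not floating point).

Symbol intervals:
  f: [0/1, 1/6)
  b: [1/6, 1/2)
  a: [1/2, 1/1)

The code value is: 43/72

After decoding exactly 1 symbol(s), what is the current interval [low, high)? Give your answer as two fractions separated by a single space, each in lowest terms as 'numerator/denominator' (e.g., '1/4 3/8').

Step 1: interval [0/1, 1/1), width = 1/1 - 0/1 = 1/1
  'f': [0/1 + 1/1*0/1, 0/1 + 1/1*1/6) = [0/1, 1/6)
  'b': [0/1 + 1/1*1/6, 0/1 + 1/1*1/2) = [1/6, 1/2)
  'a': [0/1 + 1/1*1/2, 0/1 + 1/1*1/1) = [1/2, 1/1) <- contains code 43/72
  emit 'a', narrow to [1/2, 1/1)

Answer: 1/2 1/1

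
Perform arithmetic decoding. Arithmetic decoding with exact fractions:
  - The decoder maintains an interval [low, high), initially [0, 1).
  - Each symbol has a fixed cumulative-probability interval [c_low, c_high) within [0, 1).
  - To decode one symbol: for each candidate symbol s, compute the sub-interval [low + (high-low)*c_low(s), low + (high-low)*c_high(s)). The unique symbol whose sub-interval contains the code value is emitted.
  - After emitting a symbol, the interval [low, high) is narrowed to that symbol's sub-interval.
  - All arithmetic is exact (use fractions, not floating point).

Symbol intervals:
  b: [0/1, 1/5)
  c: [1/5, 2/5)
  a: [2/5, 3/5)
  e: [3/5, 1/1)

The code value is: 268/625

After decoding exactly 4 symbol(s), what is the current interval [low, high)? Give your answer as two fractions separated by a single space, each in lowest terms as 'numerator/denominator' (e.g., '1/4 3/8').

Step 1: interval [0/1, 1/1), width = 1/1 - 0/1 = 1/1
  'b': [0/1 + 1/1*0/1, 0/1 + 1/1*1/5) = [0/1, 1/5)
  'c': [0/1 + 1/1*1/5, 0/1 + 1/1*2/5) = [1/5, 2/5)
  'a': [0/1 + 1/1*2/5, 0/1 + 1/1*3/5) = [2/5, 3/5) <- contains code 268/625
  'e': [0/1 + 1/1*3/5, 0/1 + 1/1*1/1) = [3/5, 1/1)
  emit 'a', narrow to [2/5, 3/5)
Step 2: interval [2/5, 3/5), width = 3/5 - 2/5 = 1/5
  'b': [2/5 + 1/5*0/1, 2/5 + 1/5*1/5) = [2/5, 11/25) <- contains code 268/625
  'c': [2/5 + 1/5*1/5, 2/5 + 1/5*2/5) = [11/25, 12/25)
  'a': [2/5 + 1/5*2/5, 2/5 + 1/5*3/5) = [12/25, 13/25)
  'e': [2/5 + 1/5*3/5, 2/5 + 1/5*1/1) = [13/25, 3/5)
  emit 'b', narrow to [2/5, 11/25)
Step 3: interval [2/5, 11/25), width = 11/25 - 2/5 = 1/25
  'b': [2/5 + 1/25*0/1, 2/5 + 1/25*1/5) = [2/5, 51/125)
  'c': [2/5 + 1/25*1/5, 2/5 + 1/25*2/5) = [51/125, 52/125)
  'a': [2/5 + 1/25*2/5, 2/5 + 1/25*3/5) = [52/125, 53/125)
  'e': [2/5 + 1/25*3/5, 2/5 + 1/25*1/1) = [53/125, 11/25) <- contains code 268/625
  emit 'e', narrow to [53/125, 11/25)
Step 4: interval [53/125, 11/25), width = 11/25 - 53/125 = 2/125
  'b': [53/125 + 2/125*0/1, 53/125 + 2/125*1/5) = [53/125, 267/625)
  'c': [53/125 + 2/125*1/5, 53/125 + 2/125*2/5) = [267/625, 269/625) <- contains code 268/625
  'a': [53/125 + 2/125*2/5, 53/125 + 2/125*3/5) = [269/625, 271/625)
  'e': [53/125 + 2/125*3/5, 53/125 + 2/125*1/1) = [271/625, 11/25)
  emit 'c', narrow to [267/625, 269/625)

Answer: 267/625 269/625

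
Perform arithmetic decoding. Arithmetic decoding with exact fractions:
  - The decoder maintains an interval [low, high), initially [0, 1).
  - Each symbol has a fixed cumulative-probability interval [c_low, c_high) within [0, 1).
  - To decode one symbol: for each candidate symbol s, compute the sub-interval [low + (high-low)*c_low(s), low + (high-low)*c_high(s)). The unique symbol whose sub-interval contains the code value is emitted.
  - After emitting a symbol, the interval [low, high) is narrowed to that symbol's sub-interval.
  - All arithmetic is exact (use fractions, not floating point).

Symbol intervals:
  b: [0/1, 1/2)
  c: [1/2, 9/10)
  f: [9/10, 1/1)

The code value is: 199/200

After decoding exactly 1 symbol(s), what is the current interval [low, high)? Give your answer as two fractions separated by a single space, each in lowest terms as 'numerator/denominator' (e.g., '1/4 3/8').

Step 1: interval [0/1, 1/1), width = 1/1 - 0/1 = 1/1
  'b': [0/1 + 1/1*0/1, 0/1 + 1/1*1/2) = [0/1, 1/2)
  'c': [0/1 + 1/1*1/2, 0/1 + 1/1*9/10) = [1/2, 9/10)
  'f': [0/1 + 1/1*9/10, 0/1 + 1/1*1/1) = [9/10, 1/1) <- contains code 199/200
  emit 'f', narrow to [9/10, 1/1)

Answer: 9/10 1/1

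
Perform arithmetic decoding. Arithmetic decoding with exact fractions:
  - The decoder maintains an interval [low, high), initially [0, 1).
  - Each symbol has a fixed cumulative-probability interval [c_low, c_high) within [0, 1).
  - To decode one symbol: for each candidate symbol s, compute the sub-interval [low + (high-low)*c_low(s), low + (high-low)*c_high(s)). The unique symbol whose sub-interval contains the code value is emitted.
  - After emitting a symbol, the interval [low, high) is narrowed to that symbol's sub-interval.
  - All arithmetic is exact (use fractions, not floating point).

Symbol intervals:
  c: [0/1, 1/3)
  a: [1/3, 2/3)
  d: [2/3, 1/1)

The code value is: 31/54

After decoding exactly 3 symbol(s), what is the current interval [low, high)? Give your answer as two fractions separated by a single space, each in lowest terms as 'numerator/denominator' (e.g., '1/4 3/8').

Answer: 5/9 16/27

Derivation:
Step 1: interval [0/1, 1/1), width = 1/1 - 0/1 = 1/1
  'c': [0/1 + 1/1*0/1, 0/1 + 1/1*1/3) = [0/1, 1/3)
  'a': [0/1 + 1/1*1/3, 0/1 + 1/1*2/3) = [1/3, 2/3) <- contains code 31/54
  'd': [0/1 + 1/1*2/3, 0/1 + 1/1*1/1) = [2/3, 1/1)
  emit 'a', narrow to [1/3, 2/3)
Step 2: interval [1/3, 2/3), width = 2/3 - 1/3 = 1/3
  'c': [1/3 + 1/3*0/1, 1/3 + 1/3*1/3) = [1/3, 4/9)
  'a': [1/3 + 1/3*1/3, 1/3 + 1/3*2/3) = [4/9, 5/9)
  'd': [1/3 + 1/3*2/3, 1/3 + 1/3*1/1) = [5/9, 2/3) <- contains code 31/54
  emit 'd', narrow to [5/9, 2/3)
Step 3: interval [5/9, 2/3), width = 2/3 - 5/9 = 1/9
  'c': [5/9 + 1/9*0/1, 5/9 + 1/9*1/3) = [5/9, 16/27) <- contains code 31/54
  'a': [5/9 + 1/9*1/3, 5/9 + 1/9*2/3) = [16/27, 17/27)
  'd': [5/9 + 1/9*2/3, 5/9 + 1/9*1/1) = [17/27, 2/3)
  emit 'c', narrow to [5/9, 16/27)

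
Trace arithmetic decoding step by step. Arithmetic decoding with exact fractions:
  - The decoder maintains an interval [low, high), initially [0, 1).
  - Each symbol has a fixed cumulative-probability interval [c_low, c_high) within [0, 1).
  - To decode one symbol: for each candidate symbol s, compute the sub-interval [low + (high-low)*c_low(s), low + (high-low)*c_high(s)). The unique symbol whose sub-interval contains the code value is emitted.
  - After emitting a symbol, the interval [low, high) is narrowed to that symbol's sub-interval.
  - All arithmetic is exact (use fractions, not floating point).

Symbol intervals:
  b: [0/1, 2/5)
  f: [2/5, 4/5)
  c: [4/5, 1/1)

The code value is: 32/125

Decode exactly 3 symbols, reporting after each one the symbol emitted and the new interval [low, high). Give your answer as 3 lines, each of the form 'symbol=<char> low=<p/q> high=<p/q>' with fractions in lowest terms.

Answer: symbol=b low=0/1 high=2/5
symbol=f low=4/25 high=8/25
symbol=f low=28/125 high=36/125

Derivation:
Step 1: interval [0/1, 1/1), width = 1/1 - 0/1 = 1/1
  'b': [0/1 + 1/1*0/1, 0/1 + 1/1*2/5) = [0/1, 2/5) <- contains code 32/125
  'f': [0/1 + 1/1*2/5, 0/1 + 1/1*4/5) = [2/5, 4/5)
  'c': [0/1 + 1/1*4/5, 0/1 + 1/1*1/1) = [4/5, 1/1)
  emit 'b', narrow to [0/1, 2/5)
Step 2: interval [0/1, 2/5), width = 2/5 - 0/1 = 2/5
  'b': [0/1 + 2/5*0/1, 0/1 + 2/5*2/5) = [0/1, 4/25)
  'f': [0/1 + 2/5*2/5, 0/1 + 2/5*4/5) = [4/25, 8/25) <- contains code 32/125
  'c': [0/1 + 2/5*4/5, 0/1 + 2/5*1/1) = [8/25, 2/5)
  emit 'f', narrow to [4/25, 8/25)
Step 3: interval [4/25, 8/25), width = 8/25 - 4/25 = 4/25
  'b': [4/25 + 4/25*0/1, 4/25 + 4/25*2/5) = [4/25, 28/125)
  'f': [4/25 + 4/25*2/5, 4/25 + 4/25*4/5) = [28/125, 36/125) <- contains code 32/125
  'c': [4/25 + 4/25*4/5, 4/25 + 4/25*1/1) = [36/125, 8/25)
  emit 'f', narrow to [28/125, 36/125)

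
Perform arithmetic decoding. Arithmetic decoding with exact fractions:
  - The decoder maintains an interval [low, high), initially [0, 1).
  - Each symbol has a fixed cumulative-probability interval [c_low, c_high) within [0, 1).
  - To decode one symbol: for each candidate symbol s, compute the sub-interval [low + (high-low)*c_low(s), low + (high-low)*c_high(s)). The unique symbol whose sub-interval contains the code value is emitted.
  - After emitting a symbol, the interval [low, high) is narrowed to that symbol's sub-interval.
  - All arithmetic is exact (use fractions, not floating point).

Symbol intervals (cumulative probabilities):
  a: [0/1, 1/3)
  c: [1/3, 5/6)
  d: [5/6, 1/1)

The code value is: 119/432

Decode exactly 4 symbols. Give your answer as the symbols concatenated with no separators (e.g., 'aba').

Answer: acdd

Derivation:
Step 1: interval [0/1, 1/1), width = 1/1 - 0/1 = 1/1
  'a': [0/1 + 1/1*0/1, 0/1 + 1/1*1/3) = [0/1, 1/3) <- contains code 119/432
  'c': [0/1 + 1/1*1/3, 0/1 + 1/1*5/6) = [1/3, 5/6)
  'd': [0/1 + 1/1*5/6, 0/1 + 1/1*1/1) = [5/6, 1/1)
  emit 'a', narrow to [0/1, 1/3)
Step 2: interval [0/1, 1/3), width = 1/3 - 0/1 = 1/3
  'a': [0/1 + 1/3*0/1, 0/1 + 1/3*1/3) = [0/1, 1/9)
  'c': [0/1 + 1/3*1/3, 0/1 + 1/3*5/6) = [1/9, 5/18) <- contains code 119/432
  'd': [0/1 + 1/3*5/6, 0/1 + 1/3*1/1) = [5/18, 1/3)
  emit 'c', narrow to [1/9, 5/18)
Step 3: interval [1/9, 5/18), width = 5/18 - 1/9 = 1/6
  'a': [1/9 + 1/6*0/1, 1/9 + 1/6*1/3) = [1/9, 1/6)
  'c': [1/9 + 1/6*1/3, 1/9 + 1/6*5/6) = [1/6, 1/4)
  'd': [1/9 + 1/6*5/6, 1/9 + 1/6*1/1) = [1/4, 5/18) <- contains code 119/432
  emit 'd', narrow to [1/4, 5/18)
Step 4: interval [1/4, 5/18), width = 5/18 - 1/4 = 1/36
  'a': [1/4 + 1/36*0/1, 1/4 + 1/36*1/3) = [1/4, 7/27)
  'c': [1/4 + 1/36*1/3, 1/4 + 1/36*5/6) = [7/27, 59/216)
  'd': [1/4 + 1/36*5/6, 1/4 + 1/36*1/1) = [59/216, 5/18) <- contains code 119/432
  emit 'd', narrow to [59/216, 5/18)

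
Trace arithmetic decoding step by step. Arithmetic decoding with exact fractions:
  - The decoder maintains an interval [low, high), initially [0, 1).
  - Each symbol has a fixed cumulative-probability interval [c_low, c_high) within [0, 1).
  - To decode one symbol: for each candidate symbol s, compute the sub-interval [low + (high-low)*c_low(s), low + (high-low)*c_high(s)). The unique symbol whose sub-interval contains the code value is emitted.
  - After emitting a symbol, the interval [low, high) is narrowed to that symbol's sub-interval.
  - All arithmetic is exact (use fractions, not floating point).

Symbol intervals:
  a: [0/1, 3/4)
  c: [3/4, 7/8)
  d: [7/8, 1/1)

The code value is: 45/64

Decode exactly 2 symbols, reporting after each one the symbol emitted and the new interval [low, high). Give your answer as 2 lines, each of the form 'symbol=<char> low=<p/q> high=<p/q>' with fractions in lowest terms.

Answer: symbol=a low=0/1 high=3/4
symbol=d low=21/32 high=3/4

Derivation:
Step 1: interval [0/1, 1/1), width = 1/1 - 0/1 = 1/1
  'a': [0/1 + 1/1*0/1, 0/1 + 1/1*3/4) = [0/1, 3/4) <- contains code 45/64
  'c': [0/1 + 1/1*3/4, 0/1 + 1/1*7/8) = [3/4, 7/8)
  'd': [0/1 + 1/1*7/8, 0/1 + 1/1*1/1) = [7/8, 1/1)
  emit 'a', narrow to [0/1, 3/4)
Step 2: interval [0/1, 3/4), width = 3/4 - 0/1 = 3/4
  'a': [0/1 + 3/4*0/1, 0/1 + 3/4*3/4) = [0/1, 9/16)
  'c': [0/1 + 3/4*3/4, 0/1 + 3/4*7/8) = [9/16, 21/32)
  'd': [0/1 + 3/4*7/8, 0/1 + 3/4*1/1) = [21/32, 3/4) <- contains code 45/64
  emit 'd', narrow to [21/32, 3/4)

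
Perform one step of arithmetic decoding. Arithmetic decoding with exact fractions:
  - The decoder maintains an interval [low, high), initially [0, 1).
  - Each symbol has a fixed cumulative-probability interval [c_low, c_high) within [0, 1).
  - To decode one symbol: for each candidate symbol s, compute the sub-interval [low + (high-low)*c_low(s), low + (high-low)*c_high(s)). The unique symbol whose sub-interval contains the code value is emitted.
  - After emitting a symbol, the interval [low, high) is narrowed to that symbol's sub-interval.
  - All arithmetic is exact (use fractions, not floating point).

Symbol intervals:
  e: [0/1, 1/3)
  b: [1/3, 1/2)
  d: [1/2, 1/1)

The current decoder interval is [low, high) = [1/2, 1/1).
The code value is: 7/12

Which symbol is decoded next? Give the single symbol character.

Answer: e

Derivation:
Interval width = high − low = 1/1 − 1/2 = 1/2
Scaled code = (code − low) / width = (7/12 − 1/2) / 1/2 = 1/6
  e: [0/1, 1/3) ← scaled code falls here ✓
  b: [1/3, 1/2) 
  d: [1/2, 1/1) 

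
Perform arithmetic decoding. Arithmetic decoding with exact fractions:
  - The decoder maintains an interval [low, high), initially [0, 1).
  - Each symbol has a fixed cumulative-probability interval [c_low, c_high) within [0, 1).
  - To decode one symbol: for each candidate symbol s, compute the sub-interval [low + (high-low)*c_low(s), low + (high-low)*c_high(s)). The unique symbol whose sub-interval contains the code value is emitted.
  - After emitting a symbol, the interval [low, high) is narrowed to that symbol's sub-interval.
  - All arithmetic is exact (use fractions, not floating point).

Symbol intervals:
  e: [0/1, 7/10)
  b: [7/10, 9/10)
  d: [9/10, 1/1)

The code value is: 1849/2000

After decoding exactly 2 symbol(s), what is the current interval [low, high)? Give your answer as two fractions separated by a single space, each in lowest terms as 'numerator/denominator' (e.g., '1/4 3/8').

Step 1: interval [0/1, 1/1), width = 1/1 - 0/1 = 1/1
  'e': [0/1 + 1/1*0/1, 0/1 + 1/1*7/10) = [0/1, 7/10)
  'b': [0/1 + 1/1*7/10, 0/1 + 1/1*9/10) = [7/10, 9/10)
  'd': [0/1 + 1/1*9/10, 0/1 + 1/1*1/1) = [9/10, 1/1) <- contains code 1849/2000
  emit 'd', narrow to [9/10, 1/1)
Step 2: interval [9/10, 1/1), width = 1/1 - 9/10 = 1/10
  'e': [9/10 + 1/10*0/1, 9/10 + 1/10*7/10) = [9/10, 97/100) <- contains code 1849/2000
  'b': [9/10 + 1/10*7/10, 9/10 + 1/10*9/10) = [97/100, 99/100)
  'd': [9/10 + 1/10*9/10, 9/10 + 1/10*1/1) = [99/100, 1/1)
  emit 'e', narrow to [9/10, 97/100)

Answer: 9/10 97/100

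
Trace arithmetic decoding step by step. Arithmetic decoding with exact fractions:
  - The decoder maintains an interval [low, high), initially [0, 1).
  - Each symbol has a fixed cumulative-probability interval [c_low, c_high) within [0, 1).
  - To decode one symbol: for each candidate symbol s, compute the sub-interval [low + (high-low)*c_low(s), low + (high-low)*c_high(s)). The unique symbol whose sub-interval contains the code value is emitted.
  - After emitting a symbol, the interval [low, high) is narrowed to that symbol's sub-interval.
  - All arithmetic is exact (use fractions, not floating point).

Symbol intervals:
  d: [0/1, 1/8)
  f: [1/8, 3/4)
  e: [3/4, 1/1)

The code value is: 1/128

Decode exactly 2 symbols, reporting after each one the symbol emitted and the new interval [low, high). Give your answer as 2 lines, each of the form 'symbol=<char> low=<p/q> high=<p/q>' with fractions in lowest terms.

Step 1: interval [0/1, 1/1), width = 1/1 - 0/1 = 1/1
  'd': [0/1 + 1/1*0/1, 0/1 + 1/1*1/8) = [0/1, 1/8) <- contains code 1/128
  'f': [0/1 + 1/1*1/8, 0/1 + 1/1*3/4) = [1/8, 3/4)
  'e': [0/1 + 1/1*3/4, 0/1 + 1/1*1/1) = [3/4, 1/1)
  emit 'd', narrow to [0/1, 1/8)
Step 2: interval [0/1, 1/8), width = 1/8 - 0/1 = 1/8
  'd': [0/1 + 1/8*0/1, 0/1 + 1/8*1/8) = [0/1, 1/64) <- contains code 1/128
  'f': [0/1 + 1/8*1/8, 0/1 + 1/8*3/4) = [1/64, 3/32)
  'e': [0/1 + 1/8*3/4, 0/1 + 1/8*1/1) = [3/32, 1/8)
  emit 'd', narrow to [0/1, 1/64)

Answer: symbol=d low=0/1 high=1/8
symbol=d low=0/1 high=1/64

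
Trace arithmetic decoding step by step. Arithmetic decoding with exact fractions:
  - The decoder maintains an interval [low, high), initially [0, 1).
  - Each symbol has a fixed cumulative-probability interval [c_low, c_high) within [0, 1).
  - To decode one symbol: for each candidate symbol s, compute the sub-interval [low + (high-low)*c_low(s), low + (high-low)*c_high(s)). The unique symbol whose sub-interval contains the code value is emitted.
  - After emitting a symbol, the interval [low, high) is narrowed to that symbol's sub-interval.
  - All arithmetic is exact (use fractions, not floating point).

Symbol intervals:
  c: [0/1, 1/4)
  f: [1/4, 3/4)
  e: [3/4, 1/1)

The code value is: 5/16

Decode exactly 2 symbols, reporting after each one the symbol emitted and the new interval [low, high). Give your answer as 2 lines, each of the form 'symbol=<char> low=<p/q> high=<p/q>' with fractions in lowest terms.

Step 1: interval [0/1, 1/1), width = 1/1 - 0/1 = 1/1
  'c': [0/1 + 1/1*0/1, 0/1 + 1/1*1/4) = [0/1, 1/4)
  'f': [0/1 + 1/1*1/4, 0/1 + 1/1*3/4) = [1/4, 3/4) <- contains code 5/16
  'e': [0/1 + 1/1*3/4, 0/1 + 1/1*1/1) = [3/4, 1/1)
  emit 'f', narrow to [1/4, 3/4)
Step 2: interval [1/4, 3/4), width = 3/4 - 1/4 = 1/2
  'c': [1/4 + 1/2*0/1, 1/4 + 1/2*1/4) = [1/4, 3/8) <- contains code 5/16
  'f': [1/4 + 1/2*1/4, 1/4 + 1/2*3/4) = [3/8, 5/8)
  'e': [1/4 + 1/2*3/4, 1/4 + 1/2*1/1) = [5/8, 3/4)
  emit 'c', narrow to [1/4, 3/8)

Answer: symbol=f low=1/4 high=3/4
symbol=c low=1/4 high=3/8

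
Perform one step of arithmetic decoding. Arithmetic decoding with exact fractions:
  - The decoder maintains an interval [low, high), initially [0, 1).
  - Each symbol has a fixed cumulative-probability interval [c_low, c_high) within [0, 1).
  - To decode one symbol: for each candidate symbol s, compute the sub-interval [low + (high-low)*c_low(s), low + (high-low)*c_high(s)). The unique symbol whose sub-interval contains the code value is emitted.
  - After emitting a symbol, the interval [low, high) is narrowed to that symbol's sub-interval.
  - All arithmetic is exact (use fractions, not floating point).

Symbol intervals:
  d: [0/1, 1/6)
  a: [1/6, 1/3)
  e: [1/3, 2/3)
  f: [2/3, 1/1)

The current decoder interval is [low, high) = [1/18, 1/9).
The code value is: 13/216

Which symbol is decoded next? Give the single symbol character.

Answer: d

Derivation:
Interval width = high − low = 1/9 − 1/18 = 1/18
Scaled code = (code − low) / width = (13/216 − 1/18) / 1/18 = 1/12
  d: [0/1, 1/6) ← scaled code falls here ✓
  a: [1/6, 1/3) 
  e: [1/3, 2/3) 
  f: [2/3, 1/1) 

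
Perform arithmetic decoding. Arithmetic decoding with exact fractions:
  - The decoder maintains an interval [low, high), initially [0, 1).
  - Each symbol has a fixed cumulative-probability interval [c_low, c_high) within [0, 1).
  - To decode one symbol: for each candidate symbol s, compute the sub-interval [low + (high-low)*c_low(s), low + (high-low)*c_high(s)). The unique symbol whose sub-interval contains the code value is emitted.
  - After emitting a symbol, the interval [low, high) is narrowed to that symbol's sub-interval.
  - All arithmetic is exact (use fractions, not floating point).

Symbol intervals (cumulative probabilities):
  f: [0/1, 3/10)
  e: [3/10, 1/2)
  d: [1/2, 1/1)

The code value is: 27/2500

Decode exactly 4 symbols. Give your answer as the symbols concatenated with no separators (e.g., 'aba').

Step 1: interval [0/1, 1/1), width = 1/1 - 0/1 = 1/1
  'f': [0/1 + 1/1*0/1, 0/1 + 1/1*3/10) = [0/1, 3/10) <- contains code 27/2500
  'e': [0/1 + 1/1*3/10, 0/1 + 1/1*1/2) = [3/10, 1/2)
  'd': [0/1 + 1/1*1/2, 0/1 + 1/1*1/1) = [1/2, 1/1)
  emit 'f', narrow to [0/1, 3/10)
Step 2: interval [0/1, 3/10), width = 3/10 - 0/1 = 3/10
  'f': [0/1 + 3/10*0/1, 0/1 + 3/10*3/10) = [0/1, 9/100) <- contains code 27/2500
  'e': [0/1 + 3/10*3/10, 0/1 + 3/10*1/2) = [9/100, 3/20)
  'd': [0/1 + 3/10*1/2, 0/1 + 3/10*1/1) = [3/20, 3/10)
  emit 'f', narrow to [0/1, 9/100)
Step 3: interval [0/1, 9/100), width = 9/100 - 0/1 = 9/100
  'f': [0/1 + 9/100*0/1, 0/1 + 9/100*3/10) = [0/1, 27/1000) <- contains code 27/2500
  'e': [0/1 + 9/100*3/10, 0/1 + 9/100*1/2) = [27/1000, 9/200)
  'd': [0/1 + 9/100*1/2, 0/1 + 9/100*1/1) = [9/200, 9/100)
  emit 'f', narrow to [0/1, 27/1000)
Step 4: interval [0/1, 27/1000), width = 27/1000 - 0/1 = 27/1000
  'f': [0/1 + 27/1000*0/1, 0/1 + 27/1000*3/10) = [0/1, 81/10000)
  'e': [0/1 + 27/1000*3/10, 0/1 + 27/1000*1/2) = [81/10000, 27/2000) <- contains code 27/2500
  'd': [0/1 + 27/1000*1/2, 0/1 + 27/1000*1/1) = [27/2000, 27/1000)
  emit 'e', narrow to [81/10000, 27/2000)

Answer: fffe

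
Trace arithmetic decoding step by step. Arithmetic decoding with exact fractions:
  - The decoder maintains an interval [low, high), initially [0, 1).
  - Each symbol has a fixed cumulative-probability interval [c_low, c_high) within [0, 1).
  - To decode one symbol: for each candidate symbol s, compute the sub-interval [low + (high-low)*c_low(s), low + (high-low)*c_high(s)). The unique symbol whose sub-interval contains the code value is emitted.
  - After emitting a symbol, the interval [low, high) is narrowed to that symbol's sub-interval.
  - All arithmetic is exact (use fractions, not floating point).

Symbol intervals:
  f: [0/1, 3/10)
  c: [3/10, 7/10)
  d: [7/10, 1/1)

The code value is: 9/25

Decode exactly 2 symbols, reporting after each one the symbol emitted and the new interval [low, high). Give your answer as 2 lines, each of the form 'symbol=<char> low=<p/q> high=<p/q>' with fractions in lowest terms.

Step 1: interval [0/1, 1/1), width = 1/1 - 0/1 = 1/1
  'f': [0/1 + 1/1*0/1, 0/1 + 1/1*3/10) = [0/1, 3/10)
  'c': [0/1 + 1/1*3/10, 0/1 + 1/1*7/10) = [3/10, 7/10) <- contains code 9/25
  'd': [0/1 + 1/1*7/10, 0/1 + 1/1*1/1) = [7/10, 1/1)
  emit 'c', narrow to [3/10, 7/10)
Step 2: interval [3/10, 7/10), width = 7/10 - 3/10 = 2/5
  'f': [3/10 + 2/5*0/1, 3/10 + 2/5*3/10) = [3/10, 21/50) <- contains code 9/25
  'c': [3/10 + 2/5*3/10, 3/10 + 2/5*7/10) = [21/50, 29/50)
  'd': [3/10 + 2/5*7/10, 3/10 + 2/5*1/1) = [29/50, 7/10)
  emit 'f', narrow to [3/10, 21/50)

Answer: symbol=c low=3/10 high=7/10
symbol=f low=3/10 high=21/50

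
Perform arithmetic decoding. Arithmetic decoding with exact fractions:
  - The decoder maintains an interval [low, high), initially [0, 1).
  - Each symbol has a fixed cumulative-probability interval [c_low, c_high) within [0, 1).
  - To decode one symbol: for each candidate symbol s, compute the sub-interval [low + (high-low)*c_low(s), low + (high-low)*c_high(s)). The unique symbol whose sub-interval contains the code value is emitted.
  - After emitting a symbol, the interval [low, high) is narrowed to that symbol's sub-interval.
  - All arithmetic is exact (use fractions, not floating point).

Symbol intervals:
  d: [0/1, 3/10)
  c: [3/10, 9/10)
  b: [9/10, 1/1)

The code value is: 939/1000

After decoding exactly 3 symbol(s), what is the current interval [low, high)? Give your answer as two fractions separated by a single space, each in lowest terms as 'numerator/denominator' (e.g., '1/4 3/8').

Answer: 93/100 237/250

Derivation:
Step 1: interval [0/1, 1/1), width = 1/1 - 0/1 = 1/1
  'd': [0/1 + 1/1*0/1, 0/1 + 1/1*3/10) = [0/1, 3/10)
  'c': [0/1 + 1/1*3/10, 0/1 + 1/1*9/10) = [3/10, 9/10)
  'b': [0/1 + 1/1*9/10, 0/1 + 1/1*1/1) = [9/10, 1/1) <- contains code 939/1000
  emit 'b', narrow to [9/10, 1/1)
Step 2: interval [9/10, 1/1), width = 1/1 - 9/10 = 1/10
  'd': [9/10 + 1/10*0/1, 9/10 + 1/10*3/10) = [9/10, 93/100)
  'c': [9/10 + 1/10*3/10, 9/10 + 1/10*9/10) = [93/100, 99/100) <- contains code 939/1000
  'b': [9/10 + 1/10*9/10, 9/10 + 1/10*1/1) = [99/100, 1/1)
  emit 'c', narrow to [93/100, 99/100)
Step 3: interval [93/100, 99/100), width = 99/100 - 93/100 = 3/50
  'd': [93/100 + 3/50*0/1, 93/100 + 3/50*3/10) = [93/100, 237/250) <- contains code 939/1000
  'c': [93/100 + 3/50*3/10, 93/100 + 3/50*9/10) = [237/250, 123/125)
  'b': [93/100 + 3/50*9/10, 93/100 + 3/50*1/1) = [123/125, 99/100)
  emit 'd', narrow to [93/100, 237/250)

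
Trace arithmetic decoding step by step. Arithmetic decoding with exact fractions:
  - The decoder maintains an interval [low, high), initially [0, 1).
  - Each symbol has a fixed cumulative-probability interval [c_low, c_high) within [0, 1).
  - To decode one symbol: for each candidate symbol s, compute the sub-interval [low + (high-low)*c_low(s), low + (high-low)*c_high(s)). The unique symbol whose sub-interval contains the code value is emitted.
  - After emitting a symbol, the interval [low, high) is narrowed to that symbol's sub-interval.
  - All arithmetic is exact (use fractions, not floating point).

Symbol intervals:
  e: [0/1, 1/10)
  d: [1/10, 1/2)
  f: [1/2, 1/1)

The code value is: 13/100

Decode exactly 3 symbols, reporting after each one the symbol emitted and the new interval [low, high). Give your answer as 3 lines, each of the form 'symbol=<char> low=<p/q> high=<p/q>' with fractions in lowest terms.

Step 1: interval [0/1, 1/1), width = 1/1 - 0/1 = 1/1
  'e': [0/1 + 1/1*0/1, 0/1 + 1/1*1/10) = [0/1, 1/10)
  'd': [0/1 + 1/1*1/10, 0/1 + 1/1*1/2) = [1/10, 1/2) <- contains code 13/100
  'f': [0/1 + 1/1*1/2, 0/1 + 1/1*1/1) = [1/2, 1/1)
  emit 'd', narrow to [1/10, 1/2)
Step 2: interval [1/10, 1/2), width = 1/2 - 1/10 = 2/5
  'e': [1/10 + 2/5*0/1, 1/10 + 2/5*1/10) = [1/10, 7/50) <- contains code 13/100
  'd': [1/10 + 2/5*1/10, 1/10 + 2/5*1/2) = [7/50, 3/10)
  'f': [1/10 + 2/5*1/2, 1/10 + 2/5*1/1) = [3/10, 1/2)
  emit 'e', narrow to [1/10, 7/50)
Step 3: interval [1/10, 7/50), width = 7/50 - 1/10 = 1/25
  'e': [1/10 + 1/25*0/1, 1/10 + 1/25*1/10) = [1/10, 13/125)
  'd': [1/10 + 1/25*1/10, 1/10 + 1/25*1/2) = [13/125, 3/25)
  'f': [1/10 + 1/25*1/2, 1/10 + 1/25*1/1) = [3/25, 7/50) <- contains code 13/100
  emit 'f', narrow to [3/25, 7/50)

Answer: symbol=d low=1/10 high=1/2
symbol=e low=1/10 high=7/50
symbol=f low=3/25 high=7/50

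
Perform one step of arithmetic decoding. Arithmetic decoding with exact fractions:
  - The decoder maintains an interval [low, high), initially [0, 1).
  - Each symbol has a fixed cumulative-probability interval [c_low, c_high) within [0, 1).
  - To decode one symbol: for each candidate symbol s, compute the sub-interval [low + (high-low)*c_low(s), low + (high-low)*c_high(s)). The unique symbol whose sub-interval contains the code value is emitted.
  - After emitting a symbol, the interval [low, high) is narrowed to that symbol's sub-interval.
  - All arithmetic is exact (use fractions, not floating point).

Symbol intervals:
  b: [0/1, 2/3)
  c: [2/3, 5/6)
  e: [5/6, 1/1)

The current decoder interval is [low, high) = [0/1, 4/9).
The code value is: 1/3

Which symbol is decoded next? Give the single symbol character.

Interval width = high − low = 4/9 − 0/1 = 4/9
Scaled code = (code − low) / width = (1/3 − 0/1) / 4/9 = 3/4
  b: [0/1, 2/3) 
  c: [2/3, 5/6) ← scaled code falls here ✓
  e: [5/6, 1/1) 

Answer: c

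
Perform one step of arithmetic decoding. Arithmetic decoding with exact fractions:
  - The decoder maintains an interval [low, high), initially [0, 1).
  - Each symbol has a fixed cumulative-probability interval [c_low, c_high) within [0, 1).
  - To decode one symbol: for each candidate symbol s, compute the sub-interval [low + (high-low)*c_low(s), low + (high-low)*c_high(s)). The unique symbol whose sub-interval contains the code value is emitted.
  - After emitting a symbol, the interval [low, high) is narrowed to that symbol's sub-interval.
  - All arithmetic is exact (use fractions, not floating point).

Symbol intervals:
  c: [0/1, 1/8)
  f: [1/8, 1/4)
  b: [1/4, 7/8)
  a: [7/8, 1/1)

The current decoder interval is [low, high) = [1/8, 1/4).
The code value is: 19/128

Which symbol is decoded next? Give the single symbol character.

Answer: f

Derivation:
Interval width = high − low = 1/4 − 1/8 = 1/8
Scaled code = (code − low) / width = (19/128 − 1/8) / 1/8 = 3/16
  c: [0/1, 1/8) 
  f: [1/8, 1/4) ← scaled code falls here ✓
  b: [1/4, 7/8) 
  a: [7/8, 1/1) 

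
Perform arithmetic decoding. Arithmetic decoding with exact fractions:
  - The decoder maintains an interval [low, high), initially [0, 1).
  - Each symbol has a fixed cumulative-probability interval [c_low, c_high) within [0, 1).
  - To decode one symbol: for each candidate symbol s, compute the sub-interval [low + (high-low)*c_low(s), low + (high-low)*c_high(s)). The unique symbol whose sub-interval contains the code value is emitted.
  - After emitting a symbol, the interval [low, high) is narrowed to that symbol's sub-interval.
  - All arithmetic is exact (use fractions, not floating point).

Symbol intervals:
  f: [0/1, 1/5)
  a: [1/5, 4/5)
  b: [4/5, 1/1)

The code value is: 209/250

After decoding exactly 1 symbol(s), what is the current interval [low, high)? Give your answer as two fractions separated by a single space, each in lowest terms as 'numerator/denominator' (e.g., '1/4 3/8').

Step 1: interval [0/1, 1/1), width = 1/1 - 0/1 = 1/1
  'f': [0/1 + 1/1*0/1, 0/1 + 1/1*1/5) = [0/1, 1/5)
  'a': [0/1 + 1/1*1/5, 0/1 + 1/1*4/5) = [1/5, 4/5)
  'b': [0/1 + 1/1*4/5, 0/1 + 1/1*1/1) = [4/5, 1/1) <- contains code 209/250
  emit 'b', narrow to [4/5, 1/1)

Answer: 4/5 1/1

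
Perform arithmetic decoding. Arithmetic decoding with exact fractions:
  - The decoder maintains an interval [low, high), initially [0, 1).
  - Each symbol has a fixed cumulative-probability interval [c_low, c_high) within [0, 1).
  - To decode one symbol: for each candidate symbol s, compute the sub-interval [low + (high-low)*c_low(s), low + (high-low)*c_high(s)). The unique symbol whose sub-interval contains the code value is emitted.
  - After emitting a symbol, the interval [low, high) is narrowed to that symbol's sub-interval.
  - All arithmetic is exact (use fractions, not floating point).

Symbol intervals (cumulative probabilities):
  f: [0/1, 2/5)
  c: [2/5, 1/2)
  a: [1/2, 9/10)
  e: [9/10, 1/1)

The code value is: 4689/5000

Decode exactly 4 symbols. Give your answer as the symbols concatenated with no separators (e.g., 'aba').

Answer: efec

Derivation:
Step 1: interval [0/1, 1/1), width = 1/1 - 0/1 = 1/1
  'f': [0/1 + 1/1*0/1, 0/1 + 1/1*2/5) = [0/1, 2/5)
  'c': [0/1 + 1/1*2/5, 0/1 + 1/1*1/2) = [2/5, 1/2)
  'a': [0/1 + 1/1*1/2, 0/1 + 1/1*9/10) = [1/2, 9/10)
  'e': [0/1 + 1/1*9/10, 0/1 + 1/1*1/1) = [9/10, 1/1) <- contains code 4689/5000
  emit 'e', narrow to [9/10, 1/1)
Step 2: interval [9/10, 1/1), width = 1/1 - 9/10 = 1/10
  'f': [9/10 + 1/10*0/1, 9/10 + 1/10*2/5) = [9/10, 47/50) <- contains code 4689/5000
  'c': [9/10 + 1/10*2/5, 9/10 + 1/10*1/2) = [47/50, 19/20)
  'a': [9/10 + 1/10*1/2, 9/10 + 1/10*9/10) = [19/20, 99/100)
  'e': [9/10 + 1/10*9/10, 9/10 + 1/10*1/1) = [99/100, 1/1)
  emit 'f', narrow to [9/10, 47/50)
Step 3: interval [9/10, 47/50), width = 47/50 - 9/10 = 1/25
  'f': [9/10 + 1/25*0/1, 9/10 + 1/25*2/5) = [9/10, 229/250)
  'c': [9/10 + 1/25*2/5, 9/10 + 1/25*1/2) = [229/250, 23/25)
  'a': [9/10 + 1/25*1/2, 9/10 + 1/25*9/10) = [23/25, 117/125)
  'e': [9/10 + 1/25*9/10, 9/10 + 1/25*1/1) = [117/125, 47/50) <- contains code 4689/5000
  emit 'e', narrow to [117/125, 47/50)
Step 4: interval [117/125, 47/50), width = 47/50 - 117/125 = 1/250
  'f': [117/125 + 1/250*0/1, 117/125 + 1/250*2/5) = [117/125, 586/625)
  'c': [117/125 + 1/250*2/5, 117/125 + 1/250*1/2) = [586/625, 469/500) <- contains code 4689/5000
  'a': [117/125 + 1/250*1/2, 117/125 + 1/250*9/10) = [469/500, 2349/2500)
  'e': [117/125 + 1/250*9/10, 117/125 + 1/250*1/1) = [2349/2500, 47/50)
  emit 'c', narrow to [586/625, 469/500)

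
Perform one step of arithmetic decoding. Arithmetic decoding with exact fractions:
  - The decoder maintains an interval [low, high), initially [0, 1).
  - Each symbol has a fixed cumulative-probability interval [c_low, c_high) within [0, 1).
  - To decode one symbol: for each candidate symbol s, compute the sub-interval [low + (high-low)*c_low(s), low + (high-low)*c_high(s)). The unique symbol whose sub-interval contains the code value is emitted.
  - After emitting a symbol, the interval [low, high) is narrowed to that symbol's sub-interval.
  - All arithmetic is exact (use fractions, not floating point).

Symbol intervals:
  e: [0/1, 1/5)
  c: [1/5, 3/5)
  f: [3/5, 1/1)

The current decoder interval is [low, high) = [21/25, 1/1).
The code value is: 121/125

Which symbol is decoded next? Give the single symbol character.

Answer: f

Derivation:
Interval width = high − low = 1/1 − 21/25 = 4/25
Scaled code = (code − low) / width = (121/125 − 21/25) / 4/25 = 4/5
  e: [0/1, 1/5) 
  c: [1/5, 3/5) 
  f: [3/5, 1/1) ← scaled code falls here ✓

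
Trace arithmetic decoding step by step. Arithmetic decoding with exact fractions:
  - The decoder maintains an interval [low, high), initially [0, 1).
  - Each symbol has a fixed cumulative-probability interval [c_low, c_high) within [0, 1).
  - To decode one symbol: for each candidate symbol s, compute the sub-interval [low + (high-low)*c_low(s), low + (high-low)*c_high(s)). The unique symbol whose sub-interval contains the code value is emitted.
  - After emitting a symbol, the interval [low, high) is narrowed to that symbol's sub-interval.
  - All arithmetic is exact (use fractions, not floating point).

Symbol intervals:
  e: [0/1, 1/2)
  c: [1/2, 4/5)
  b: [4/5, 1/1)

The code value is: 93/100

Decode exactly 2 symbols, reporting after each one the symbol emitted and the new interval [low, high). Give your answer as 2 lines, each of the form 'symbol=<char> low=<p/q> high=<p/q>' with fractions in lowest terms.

Step 1: interval [0/1, 1/1), width = 1/1 - 0/1 = 1/1
  'e': [0/1 + 1/1*0/1, 0/1 + 1/1*1/2) = [0/1, 1/2)
  'c': [0/1 + 1/1*1/2, 0/1 + 1/1*4/5) = [1/2, 4/5)
  'b': [0/1 + 1/1*4/5, 0/1 + 1/1*1/1) = [4/5, 1/1) <- contains code 93/100
  emit 'b', narrow to [4/5, 1/1)
Step 2: interval [4/5, 1/1), width = 1/1 - 4/5 = 1/5
  'e': [4/5 + 1/5*0/1, 4/5 + 1/5*1/2) = [4/5, 9/10)
  'c': [4/5 + 1/5*1/2, 4/5 + 1/5*4/5) = [9/10, 24/25) <- contains code 93/100
  'b': [4/5 + 1/5*4/5, 4/5 + 1/5*1/1) = [24/25, 1/1)
  emit 'c', narrow to [9/10, 24/25)

Answer: symbol=b low=4/5 high=1/1
symbol=c low=9/10 high=24/25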